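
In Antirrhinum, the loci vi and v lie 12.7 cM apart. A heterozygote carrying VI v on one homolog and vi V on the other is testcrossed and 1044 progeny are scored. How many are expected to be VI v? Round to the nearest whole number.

456

A map distance of 12.7 cM corresponds to a recombination frequency of 0.127.
The F1 is VI v / vi V, so VI v is a parental gamete class with expected frequency (1 − r)/2 = 0.873/2 = 0.4365.
Expected number = 0.4365 × 1044 = 455.71 ≈ 456.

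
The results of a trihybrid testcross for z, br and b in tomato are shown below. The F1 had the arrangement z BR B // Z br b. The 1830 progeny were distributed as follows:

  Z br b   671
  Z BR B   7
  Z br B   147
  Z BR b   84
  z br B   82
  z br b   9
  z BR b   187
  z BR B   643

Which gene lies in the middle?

The two rarest classes, Z BR B and z br b, are the double crossovers. Comparing them with the parentals, only the z allele has switched, so z is the middle locus and the order is br – z – b.

z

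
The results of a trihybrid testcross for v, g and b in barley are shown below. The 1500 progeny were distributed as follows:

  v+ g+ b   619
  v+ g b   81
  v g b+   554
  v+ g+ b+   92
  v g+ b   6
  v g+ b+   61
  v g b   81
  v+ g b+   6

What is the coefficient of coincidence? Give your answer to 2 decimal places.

The two most frequent reciprocal classes, v+ g+ b and v g b+, are the parental types, so the F1 was v+ g+ b / v g b+.
The two rarest classes, v g+ b and v+ g b+, are the double crossovers. Comparing them with the parentals, only the v allele has switched, so v is the middle locus and the order is b – v – g.
b–v: (173 + 12)/1500 = 0.1233; v–g: (142 + 12)/1500 = 0.1027.
Expected DCO frequency = 0.1233 × 0.1027 ≈ 0.01266; observed = 12/1500 ≈ 0.00800.
Coefficient of coincidence = 0.00800/0.01266 ≈ 0.63.

0.63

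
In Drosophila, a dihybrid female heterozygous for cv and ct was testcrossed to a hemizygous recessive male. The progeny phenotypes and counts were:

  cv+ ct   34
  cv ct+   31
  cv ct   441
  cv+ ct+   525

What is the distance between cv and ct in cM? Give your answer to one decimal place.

The two most frequent classes, cv+ ct+ (525) and cv ct (441), are the parental types, so the F1 was cv+ ct+ / cv ct.
The recombinant classes are cv+ ct and cv ct+: 34 + 31 = 65.
Recombination frequency = 65/1031 = 0.0630 ≈ 6.3%, i.e. 6.3 cM.

6.3 cM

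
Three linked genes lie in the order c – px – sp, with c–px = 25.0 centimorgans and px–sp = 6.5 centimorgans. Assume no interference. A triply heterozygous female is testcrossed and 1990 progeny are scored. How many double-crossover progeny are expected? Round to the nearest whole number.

Map distances give recombination frequencies of 0.250 and 0.065 for the two intervals.
With no interference, expected double-crossover frequency = 0.250 × 0.065 = 0.01625.
Expected number = 0.01625 × 1990 = 32.34 ≈ 32.

32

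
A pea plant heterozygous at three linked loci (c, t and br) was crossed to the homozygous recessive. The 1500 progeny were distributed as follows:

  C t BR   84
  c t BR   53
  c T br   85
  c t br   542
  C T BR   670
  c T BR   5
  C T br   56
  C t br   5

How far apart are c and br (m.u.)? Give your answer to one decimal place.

7.9 m.u.

The two most frequent reciprocal classes, c t br and C T BR, are the parental types, so the F1 was c t br / C T BR.
The two rarest classes, C t br and c T BR, are the double crossovers. Comparing them with the parentals, only the c allele has switched, so c is the middle locus and the order is t – c – br.
Crossovers in the c–br interval produce the single-crossover classes c t BR and C T br (53 + 56 = 109) plus the double crossovers (10).
RF(c–br) = (109 + 10) / 1500 = 119/1500 = 0.0793 → 7.9 m.u.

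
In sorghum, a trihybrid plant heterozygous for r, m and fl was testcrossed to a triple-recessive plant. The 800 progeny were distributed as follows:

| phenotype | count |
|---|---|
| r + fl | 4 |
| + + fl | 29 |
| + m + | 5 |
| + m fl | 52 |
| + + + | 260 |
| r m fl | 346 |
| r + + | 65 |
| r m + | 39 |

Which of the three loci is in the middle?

The two most frequent reciprocal classes, r m fl and + + +, are the parental types, so the F1 was r m fl / + + +.
The two rarest classes, r + fl and + m +, are the double crossovers. Comparing them with the parentals, only the m allele has switched, so m is the middle locus and the order is fl – m – r.

m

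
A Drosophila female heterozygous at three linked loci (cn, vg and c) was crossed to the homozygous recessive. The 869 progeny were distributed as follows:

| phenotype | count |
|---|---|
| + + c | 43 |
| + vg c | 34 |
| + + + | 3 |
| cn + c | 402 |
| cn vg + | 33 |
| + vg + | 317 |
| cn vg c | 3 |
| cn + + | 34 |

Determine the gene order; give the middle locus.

vg

The two most frequent reciprocal classes, cn + c and + vg +, are the parental types, so the F1 was cn + c / + vg +.
The two rarest classes, cn vg c and + + +, are the double crossovers. Comparing them with the parentals, only the vg allele has switched, so vg is the middle locus and the order is c – vg – cn.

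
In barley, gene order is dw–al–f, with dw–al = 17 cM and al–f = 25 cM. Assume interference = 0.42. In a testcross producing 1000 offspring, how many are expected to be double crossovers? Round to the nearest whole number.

25

Map distances give recombination frequencies of 0.170 and 0.250 for the two intervals.
With interference 0.42 (so coincidence = 0.58), expected double-crossover frequency = 0.170 × 0.250 × 0.58 = 0.02465.
Expected number = 0.02465 × 1000 = 24.65 ≈ 25.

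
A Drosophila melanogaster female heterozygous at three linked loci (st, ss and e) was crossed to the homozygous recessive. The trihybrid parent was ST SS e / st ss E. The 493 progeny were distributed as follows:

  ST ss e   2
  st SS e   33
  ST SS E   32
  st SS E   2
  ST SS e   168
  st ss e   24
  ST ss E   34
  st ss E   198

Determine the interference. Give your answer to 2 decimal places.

The two rarest classes, ST ss e and st SS E, are the double crossovers. Comparing them with the parentals, only the ss allele has switched, so ss is the middle locus and the order is st – ss – e.
st–ss: (67 + 4)/493 = 0.1440; ss–e: (56 + 4)/493 = 0.1217.
Expected DCO frequency = 0.1440 × 0.1217 ≈ 0.01752; observed = 4/493 ≈ 0.00811.
Coefficient of coincidence = 0.00811/0.01752 ≈ 0.46; interference = 1 − 0.46 = 0.54.

0.54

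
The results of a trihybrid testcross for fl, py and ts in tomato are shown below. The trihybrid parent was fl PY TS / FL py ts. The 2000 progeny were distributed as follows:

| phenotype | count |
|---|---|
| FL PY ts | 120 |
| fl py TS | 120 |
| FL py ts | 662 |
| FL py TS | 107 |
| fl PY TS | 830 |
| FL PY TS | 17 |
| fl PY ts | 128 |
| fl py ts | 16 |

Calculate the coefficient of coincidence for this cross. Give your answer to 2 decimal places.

The two rarest classes, FL PY TS and fl py ts, are the double crossovers. Comparing them with the parentals, only the fl allele has switched, so fl is the middle locus and the order is py – fl – ts.
py–fl: (240 + 33)/2000 = 0.1365; fl–ts: (235 + 33)/2000 = 0.1340.
Expected DCO frequency = 0.1365 × 0.1340 ≈ 0.01829; observed = 33/2000 ≈ 0.01650.
Coefficient of coincidence = 0.01650/0.01829 ≈ 0.90.

0.90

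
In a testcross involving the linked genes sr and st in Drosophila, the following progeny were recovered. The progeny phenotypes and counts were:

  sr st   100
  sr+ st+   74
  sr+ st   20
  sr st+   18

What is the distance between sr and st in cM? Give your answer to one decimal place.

17.9 cM

The two most frequent classes, sr+ st+ (74) and sr st (100), are the parental types, so the F1 was sr+ st+ / sr st.
The recombinant classes are sr+ st and sr st+: 20 + 18 = 38.
Recombination frequency = 38/212 = 0.1792 ≈ 17.9%, i.e. 17.9 cM.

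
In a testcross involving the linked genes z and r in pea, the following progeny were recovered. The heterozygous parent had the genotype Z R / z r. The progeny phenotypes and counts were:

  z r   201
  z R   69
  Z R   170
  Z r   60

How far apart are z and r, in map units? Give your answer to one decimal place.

The recombinant classes are Z r and z R: 60 + 69 = 129.
Recombination frequency = 129/500 = 0.2580 ≈ 25.8%, i.e. 25.8 map units.

25.8 map units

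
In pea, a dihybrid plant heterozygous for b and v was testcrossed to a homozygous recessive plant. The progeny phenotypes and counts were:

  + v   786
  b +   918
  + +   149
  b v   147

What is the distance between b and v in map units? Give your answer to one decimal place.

14.8 map units

The two most frequent classes, + v (786) and b + (918), are the parental types, so the F1 was + v / b +.
The recombinant classes are + + and b v: 149 + 147 = 296.
Recombination frequency = 296/2000 = 0.1480 ≈ 14.8%, i.e. 14.8 map units.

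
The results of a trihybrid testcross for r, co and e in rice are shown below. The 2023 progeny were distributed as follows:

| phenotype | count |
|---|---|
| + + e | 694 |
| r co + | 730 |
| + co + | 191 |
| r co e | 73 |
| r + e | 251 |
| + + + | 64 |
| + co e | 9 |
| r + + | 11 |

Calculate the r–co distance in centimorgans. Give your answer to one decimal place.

The two most frequent reciprocal classes, r co + and + + e, are the parental types, so the F1 was r co + / + + e.
The two rarest classes, r + + and + co e, are the double crossovers. Comparing them with the parentals, only the co allele has switched, so co is the middle locus and the order is e – co – r.
Crossovers in the co–r interval produce the single-crossover classes + co + and r + e (191 + 251 = 442) plus the double crossovers (20).
RF(co–r) = (442 + 20) / 2023 = 462/2023 = 0.2284 → 22.8 centimorgans.

22.8 centimorgans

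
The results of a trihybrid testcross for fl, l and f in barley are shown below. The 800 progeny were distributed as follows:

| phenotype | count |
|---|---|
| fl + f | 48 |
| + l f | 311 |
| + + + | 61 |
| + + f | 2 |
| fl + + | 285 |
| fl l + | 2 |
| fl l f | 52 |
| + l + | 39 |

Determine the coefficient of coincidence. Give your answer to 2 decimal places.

0.30

The two most frequent reciprocal classes, fl + + and + l f, are the parental types, so the F1 was fl + + / + l f.
The two rarest classes, fl l + and + + f, are the double crossovers. Comparing them with the parentals, only the l allele has switched, so l is the middle locus and the order is fl – l – f.
fl–l: (113 + 4)/800 = 0.1462; l–f: (87 + 4)/800 = 0.1138.
Expected DCO frequency = 0.1462 × 0.1138 ≈ 0.01664; observed = 4/800 ≈ 0.00500.
Coefficient of coincidence = 0.00500/0.01664 ≈ 0.30.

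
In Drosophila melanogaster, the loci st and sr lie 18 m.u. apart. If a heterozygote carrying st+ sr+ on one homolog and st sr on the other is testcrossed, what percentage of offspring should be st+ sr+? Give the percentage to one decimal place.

A map distance of 18 m.u. corresponds to a recombination frequency of 0.180.
The F1 is st+ sr+ / st sr, so st+ sr+ is a parental gamete class with expected frequency (1 − r)/2 = 0.820/2 = 0.4100.
That is 0.4100 = 41.0% of the progeny.

41.0%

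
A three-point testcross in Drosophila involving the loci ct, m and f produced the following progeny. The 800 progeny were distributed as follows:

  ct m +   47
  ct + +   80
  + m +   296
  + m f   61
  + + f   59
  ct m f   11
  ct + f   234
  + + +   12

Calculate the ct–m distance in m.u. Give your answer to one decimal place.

The two most frequent reciprocal classes, ct + f and + m +, are the parental types, so the F1 was ct + f / + m +.
The two rarest classes, ct m f and + + +, are the double crossovers. Comparing them with the parentals, only the m allele has switched, so m is the middle locus and the order is ct – m – f.
Crossovers in the ct–m interval produce the single-crossover classes + + f and ct m + (59 + 47 = 106) plus the double crossovers (23).
RF(ct–m) = (106 + 23) / 800 = 129/800 = 0.1613 → 16.1 m.u.

16.1 m.u.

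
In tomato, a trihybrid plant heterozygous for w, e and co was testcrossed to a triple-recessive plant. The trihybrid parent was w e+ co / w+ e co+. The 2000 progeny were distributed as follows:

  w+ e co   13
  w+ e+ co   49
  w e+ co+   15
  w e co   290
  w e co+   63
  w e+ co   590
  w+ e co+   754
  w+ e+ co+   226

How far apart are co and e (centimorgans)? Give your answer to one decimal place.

The two rarest classes, w e+ co+ and w+ e co, are the double crossovers. Comparing them with the parentals, only the co allele has switched, so co is the middle locus and the order is w – co – e.
Crossovers in the co–e interval produce the single-crossover classes w e co and w+ e+ co+ (290 + 226 = 516) plus the double crossovers (28).
RF(co–e) = (516 + 28) / 2000 = 544/2000 = 0.2720 → 27.2 centimorgans.

27.2 centimorgans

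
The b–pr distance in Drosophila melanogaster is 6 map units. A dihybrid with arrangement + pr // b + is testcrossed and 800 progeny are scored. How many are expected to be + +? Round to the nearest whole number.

A map distance of 6 map units corresponds to a recombination frequency of 0.060.
The F1 is + pr / b +, so + + is a recombinant gamete class with expected frequency r/2 = 0.060/2 = 0.0300.
Expected number = 0.0300 × 800 = 24.00 ≈ 24.

24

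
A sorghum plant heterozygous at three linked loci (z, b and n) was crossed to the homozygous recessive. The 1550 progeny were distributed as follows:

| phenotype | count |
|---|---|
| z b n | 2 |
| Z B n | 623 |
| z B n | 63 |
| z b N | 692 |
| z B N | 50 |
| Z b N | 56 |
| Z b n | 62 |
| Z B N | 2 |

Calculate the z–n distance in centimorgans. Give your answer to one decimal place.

The two most frequent reciprocal classes, z b N and Z B n, are the parental types, so the F1 was z b N / Z B n.
The two rarest classes, z b n and Z B N, are the double crossovers. Comparing them with the parentals, only the n allele has switched, so n is the middle locus and the order is b – n – z.
Crossovers in the n–z interval produce the single-crossover classes Z b N and z B n (56 + 63 = 119) plus the double crossovers (4).
RF(n–z) = (119 + 4) / 1550 = 123/1550 = 0.0794 → 7.9 centimorgans.

7.9 centimorgans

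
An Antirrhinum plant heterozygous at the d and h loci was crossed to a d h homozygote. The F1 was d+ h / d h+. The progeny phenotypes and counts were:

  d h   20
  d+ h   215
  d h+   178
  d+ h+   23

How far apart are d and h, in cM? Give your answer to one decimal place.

The recombinant classes are d+ h+ and d h: 23 + 20 = 43.
Recombination frequency = 43/436 = 0.0986 ≈ 9.9%, i.e. 9.9 cM.

9.9 cM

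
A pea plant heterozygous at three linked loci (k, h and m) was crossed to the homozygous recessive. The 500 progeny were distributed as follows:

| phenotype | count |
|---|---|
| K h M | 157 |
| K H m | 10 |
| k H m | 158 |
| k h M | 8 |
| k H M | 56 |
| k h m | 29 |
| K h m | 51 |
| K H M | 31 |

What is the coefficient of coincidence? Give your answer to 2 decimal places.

0.92

The two most frequent reciprocal classes, K h M and k H m, are the parental types, so the F1 was K h M / k H m.
The two rarest classes, k h M and K H m, are the double crossovers. Comparing them with the parentals, only the k allele has switched, so k is the middle locus and the order is m – k – h.
m–k: (107 + 18)/500 = 0.2500; k–h: (60 + 18)/500 = 0.1560.
Expected DCO frequency = 0.2500 × 0.1560 ≈ 0.03900; observed = 18/500 ≈ 0.03600.
Coefficient of coincidence = 0.03600/0.03900 ≈ 0.92.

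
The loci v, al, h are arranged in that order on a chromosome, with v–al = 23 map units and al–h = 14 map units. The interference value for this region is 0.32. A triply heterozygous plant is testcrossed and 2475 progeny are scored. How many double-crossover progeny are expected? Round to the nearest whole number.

Map distances give recombination frequencies of 0.230 and 0.140 for the two intervals.
With interference 0.32 (so coincidence = 0.68), expected double-crossover frequency = 0.230 × 0.140 × 0.68 = 0.02190.
Expected number = 0.02190 × 2475 = 54.19 ≈ 54.

54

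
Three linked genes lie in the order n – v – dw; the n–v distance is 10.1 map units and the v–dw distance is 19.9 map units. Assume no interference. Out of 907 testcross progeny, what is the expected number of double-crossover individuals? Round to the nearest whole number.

18

Map distances give recombination frequencies of 0.101 and 0.199 for the two intervals.
With no interference, expected double-crossover frequency = 0.101 × 0.199 = 0.02010.
Expected number = 0.02010 × 907 = 18.23 ≈ 18.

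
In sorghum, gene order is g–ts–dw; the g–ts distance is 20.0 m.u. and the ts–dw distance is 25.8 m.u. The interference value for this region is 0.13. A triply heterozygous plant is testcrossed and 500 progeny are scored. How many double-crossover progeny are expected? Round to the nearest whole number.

22

Map distances give recombination frequencies of 0.200 and 0.258 for the two intervals.
With interference 0.13 (so coincidence = 0.87), expected double-crossover frequency = 0.200 × 0.258 × 0.87 = 0.04489.
Expected number = 0.04489 × 500 = 22.45 ≈ 22.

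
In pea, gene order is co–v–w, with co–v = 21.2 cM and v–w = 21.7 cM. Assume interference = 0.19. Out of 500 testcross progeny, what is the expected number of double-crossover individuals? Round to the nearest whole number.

Map distances give recombination frequencies of 0.212 and 0.217 for the two intervals.
With interference 0.19 (so coincidence = 0.81), expected double-crossover frequency = 0.212 × 0.217 × 0.81 = 0.03726.
Expected number = 0.03726 × 500 = 18.63 ≈ 19.

19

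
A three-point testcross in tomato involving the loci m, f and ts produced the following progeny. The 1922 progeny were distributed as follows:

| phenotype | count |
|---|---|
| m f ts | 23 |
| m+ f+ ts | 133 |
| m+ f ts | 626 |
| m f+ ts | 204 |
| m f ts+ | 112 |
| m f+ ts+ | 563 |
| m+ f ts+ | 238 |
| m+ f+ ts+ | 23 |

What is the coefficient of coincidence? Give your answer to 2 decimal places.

0.62

The two most frequent reciprocal classes, m+ f ts and m f+ ts+, are the parental types, so the F1 was m+ f ts / m f+ ts+.
The two rarest classes, m f ts and m+ f+ ts+, are the double crossovers. Comparing them with the parentals, only the m allele has switched, so m is the middle locus and the order is ts – m – f.
ts–m: (442 + 46)/1922 = 0.2539; m–f: (245 + 46)/1922 = 0.1514.
Expected DCO frequency = 0.2539 × 0.1514 ≈ 0.03844; observed = 46/1922 ≈ 0.02393.
Coefficient of coincidence = 0.02393/0.03844 ≈ 0.62.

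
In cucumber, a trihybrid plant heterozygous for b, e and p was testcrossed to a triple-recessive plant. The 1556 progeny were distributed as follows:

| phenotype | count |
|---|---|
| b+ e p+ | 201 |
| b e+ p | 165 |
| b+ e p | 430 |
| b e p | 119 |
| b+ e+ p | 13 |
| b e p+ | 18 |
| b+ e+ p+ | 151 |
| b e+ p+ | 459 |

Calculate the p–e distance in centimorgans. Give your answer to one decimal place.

The two most frequent reciprocal classes, b+ e p and b e+ p+, are the parental types, so the F1 was b+ e p / b e+ p+.
The two rarest classes, b+ e+ p and b e p+, are the double crossovers. Comparing them with the parentals, only the e allele has switched, so e is the middle locus and the order is b – e – p.
Crossovers in the e–p interval produce the single-crossover classes b+ e p+ and b e+ p (201 + 165 = 366) plus the double crossovers (31).
RF(e–p) = (366 + 31) / 1556 = 397/1556 = 0.2551 → 25.5 centimorgans.

25.5 centimorgans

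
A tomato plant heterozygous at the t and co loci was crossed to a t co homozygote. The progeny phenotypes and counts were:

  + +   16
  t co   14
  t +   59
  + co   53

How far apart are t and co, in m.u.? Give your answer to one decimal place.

The two most frequent classes, + co (53) and t + (59), are the parental types, so the F1 was + co / t +.
The recombinant classes are + + and t co: 16 + 14 = 30.
Recombination frequency = 30/142 = 0.2113 ≈ 21.1%, i.e. 21.1 m.u.

21.1 m.u.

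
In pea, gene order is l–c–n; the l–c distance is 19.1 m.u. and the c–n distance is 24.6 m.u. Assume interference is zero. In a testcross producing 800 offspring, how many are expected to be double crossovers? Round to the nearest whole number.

Map distances give recombination frequencies of 0.191 and 0.246 for the two intervals.
With no interference, expected double-crossover frequency = 0.191 × 0.246 = 0.04699.
Expected number = 0.04699 × 800 = 37.59 ≈ 38.

38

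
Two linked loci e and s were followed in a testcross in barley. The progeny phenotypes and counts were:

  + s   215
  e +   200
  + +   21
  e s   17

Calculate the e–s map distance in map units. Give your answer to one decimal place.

8.4 map units

The two most frequent classes, + s (215) and e + (200), are the parental types, so the F1 was + s / e +.
The recombinant classes are + + and e s: 21 + 17 = 38.
Recombination frequency = 38/453 = 0.0839 ≈ 8.4%, i.e. 8.4 map units.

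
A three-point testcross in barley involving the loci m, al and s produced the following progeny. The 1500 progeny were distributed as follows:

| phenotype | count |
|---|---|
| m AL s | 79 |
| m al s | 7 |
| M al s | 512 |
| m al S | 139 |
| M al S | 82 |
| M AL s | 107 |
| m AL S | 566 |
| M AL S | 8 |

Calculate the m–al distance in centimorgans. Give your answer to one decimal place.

The two most frequent reciprocal classes, m AL S and M al s, are the parental types, so the F1 was m AL S / M al s.
The two rarest classes, M AL S and m al s, are the double crossovers. Comparing them with the parentals, only the m allele has switched, so m is the middle locus and the order is s – m – al.
Crossovers in the m–al interval produce the single-crossover classes m al S and M AL s (139 + 107 = 246) plus the double crossovers (15).
RF(m–al) = (246 + 15) / 1500 = 261/1500 = 0.1740 → 17.4 centimorgans.

17.4 centimorgans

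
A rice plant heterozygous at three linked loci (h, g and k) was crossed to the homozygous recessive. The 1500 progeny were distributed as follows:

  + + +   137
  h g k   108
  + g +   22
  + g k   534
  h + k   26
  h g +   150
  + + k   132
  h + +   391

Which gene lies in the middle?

The two most frequent reciprocal classes, h + + and + g k, are the parental types, so the F1 was h + + / + g k.
The two rarest classes, h + k and + g +, are the double crossovers. Comparing them with the parentals, only the k allele has switched, so k is the middle locus and the order is g – k – h.

k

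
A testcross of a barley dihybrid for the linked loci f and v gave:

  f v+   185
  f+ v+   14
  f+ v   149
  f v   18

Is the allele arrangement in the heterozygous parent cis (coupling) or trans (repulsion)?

The two most frequent classes are f+ v (149) and f v+ (185); these are the parental (non-recombinant) types.
So the F1 carried f+ v on one chromosome and f v+ on the other — the recessive alleles are on opposite chromosomes (trans / repulsion).

trans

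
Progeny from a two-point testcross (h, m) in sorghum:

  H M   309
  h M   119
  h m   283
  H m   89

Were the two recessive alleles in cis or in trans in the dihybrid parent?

cis

The two most frequent classes are H M (309) and h m (283); these are the parental (non-recombinant) types.
So the F1 carried H M on one chromosome and h m on the other — the recessive alleles are on the same chromosome (cis / coupling).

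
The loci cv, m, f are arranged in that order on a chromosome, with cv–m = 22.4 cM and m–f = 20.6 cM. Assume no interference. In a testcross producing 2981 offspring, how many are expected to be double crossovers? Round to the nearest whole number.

Map distances give recombination frequencies of 0.224 and 0.206 for the two intervals.
With no interference, expected double-crossover frequency = 0.224 × 0.206 = 0.04614.
Expected number = 0.04614 × 2981 = 137.56 ≈ 138.

138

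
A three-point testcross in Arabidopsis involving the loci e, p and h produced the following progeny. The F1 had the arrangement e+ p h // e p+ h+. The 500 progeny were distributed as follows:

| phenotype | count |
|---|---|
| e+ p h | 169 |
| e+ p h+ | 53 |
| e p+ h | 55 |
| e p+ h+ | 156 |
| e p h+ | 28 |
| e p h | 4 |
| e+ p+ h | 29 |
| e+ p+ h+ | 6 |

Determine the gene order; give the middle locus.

e

The two rarest classes, e p h and e+ p+ h+, are the double crossovers. Comparing them with the parentals, only the e allele has switched, so e is the middle locus and the order is h – e – p.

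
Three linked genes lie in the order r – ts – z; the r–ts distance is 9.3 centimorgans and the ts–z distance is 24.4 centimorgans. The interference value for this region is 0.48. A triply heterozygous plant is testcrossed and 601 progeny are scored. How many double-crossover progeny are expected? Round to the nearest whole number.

7

Map distances give recombination frequencies of 0.093 and 0.244 for the two intervals.
With interference 0.48 (so coincidence = 0.52), expected double-crossover frequency = 0.093 × 0.244 × 0.52 = 0.01180.
Expected number = 0.01180 × 601 = 7.09 ≈ 7.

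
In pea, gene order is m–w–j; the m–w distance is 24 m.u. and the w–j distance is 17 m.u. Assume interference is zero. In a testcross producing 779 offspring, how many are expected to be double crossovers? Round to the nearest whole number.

Map distances give recombination frequencies of 0.240 and 0.170 for the two intervals.
With no interference, expected double-crossover frequency = 0.240 × 0.170 = 0.04080.
Expected number = 0.04080 × 779 = 31.78 ≈ 32.

32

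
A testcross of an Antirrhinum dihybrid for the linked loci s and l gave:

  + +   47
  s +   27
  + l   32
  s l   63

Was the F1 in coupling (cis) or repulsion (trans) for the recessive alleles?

The two most frequent classes are + + (47) and s l (63); these are the parental (non-recombinant) types.
So the F1 carried + + on one chromosome and s l on the other — the recessive alleles are on the same chromosome (cis / coupling).

cis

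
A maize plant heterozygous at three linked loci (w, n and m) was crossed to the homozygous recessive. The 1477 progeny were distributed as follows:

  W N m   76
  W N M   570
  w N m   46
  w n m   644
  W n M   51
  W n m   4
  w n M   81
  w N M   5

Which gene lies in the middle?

The two most frequent reciprocal classes, w n m and W N M, are the parental types, so the F1 was w n m / W N M.
The two rarest classes, W n m and w N M, are the double crossovers. Comparing them with the parentals, only the w allele has switched, so w is the middle locus and the order is n – w – m.

w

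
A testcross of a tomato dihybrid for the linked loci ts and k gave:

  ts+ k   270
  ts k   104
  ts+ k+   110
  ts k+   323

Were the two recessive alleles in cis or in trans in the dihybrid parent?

The two most frequent classes are ts+ k (270) and ts k+ (323); these are the parental (non-recombinant) types.
So the F1 carried ts+ k on one chromosome and ts k+ on the other — the recessive alleles are on opposite chromosomes (trans / repulsion).

trans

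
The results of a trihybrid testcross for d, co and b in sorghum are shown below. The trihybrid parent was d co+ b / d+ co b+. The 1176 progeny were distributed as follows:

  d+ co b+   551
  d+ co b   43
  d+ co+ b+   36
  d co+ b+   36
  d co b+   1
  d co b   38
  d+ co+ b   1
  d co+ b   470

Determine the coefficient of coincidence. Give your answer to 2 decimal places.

The two rarest classes, d+ co+ b and d co b+, are the double crossovers. Comparing them with the parentals, only the d allele has switched, so d is the middle locus and the order is b – d – co.
b–d: (79 + 2)/1176 = 0.0689; d–co: (74 + 2)/1176 = 0.0646.
Expected DCO frequency = 0.0689 × 0.0646 ≈ 0.00445; observed = 2/1176 ≈ 0.00170.
Coefficient of coincidence = 0.00170/0.00445 ≈ 0.38.

0.38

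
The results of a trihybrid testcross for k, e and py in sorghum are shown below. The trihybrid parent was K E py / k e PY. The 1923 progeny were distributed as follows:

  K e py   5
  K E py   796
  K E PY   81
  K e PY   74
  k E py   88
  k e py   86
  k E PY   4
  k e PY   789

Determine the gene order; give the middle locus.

e

The two rarest classes, K e py and k E PY, are the double crossovers. Comparing them with the parentals, only the e allele has switched, so e is the middle locus and the order is k – e – py.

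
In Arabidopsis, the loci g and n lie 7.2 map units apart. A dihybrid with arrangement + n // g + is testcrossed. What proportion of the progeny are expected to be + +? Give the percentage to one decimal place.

3.6%

A map distance of 7.2 map units corresponds to a recombination frequency of 0.072.
The F1 is + n / g +, so + + is a recombinant gamete class with expected frequency r/2 = 0.072/2 = 0.0360.
That is 0.0360 = 3.6% of the progeny.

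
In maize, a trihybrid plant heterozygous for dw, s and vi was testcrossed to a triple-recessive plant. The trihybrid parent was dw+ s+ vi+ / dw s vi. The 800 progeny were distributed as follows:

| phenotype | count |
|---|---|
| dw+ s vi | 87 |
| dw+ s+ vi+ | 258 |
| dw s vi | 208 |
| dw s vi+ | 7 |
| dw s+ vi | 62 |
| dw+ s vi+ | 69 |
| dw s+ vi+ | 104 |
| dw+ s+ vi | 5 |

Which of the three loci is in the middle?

vi

The two rarest classes, dw+ s+ vi and dw s vi+, are the double crossovers. Comparing them with the parentals, only the vi allele has switched, so vi is the middle locus and the order is dw – vi – s.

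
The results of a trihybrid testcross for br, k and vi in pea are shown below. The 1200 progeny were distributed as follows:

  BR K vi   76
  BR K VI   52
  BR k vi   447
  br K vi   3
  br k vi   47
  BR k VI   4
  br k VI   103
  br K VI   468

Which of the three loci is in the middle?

The two most frequent reciprocal classes, BR k vi and br K VI, are the parental types, so the F1 was BR k vi / br K VI.
The two rarest classes, BR k VI and br K vi, are the double crossovers. Comparing them with the parentals, only the vi allele has switched, so vi is the middle locus and the order is k – vi – br.

vi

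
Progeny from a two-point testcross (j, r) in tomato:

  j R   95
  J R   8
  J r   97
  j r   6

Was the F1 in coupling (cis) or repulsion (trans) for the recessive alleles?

trans

The two most frequent classes are J r (97) and j R (95); these are the parental (non-recombinant) types.
So the F1 carried J r on one chromosome and j R on the other — the recessive alleles are on opposite chromosomes (trans / repulsion).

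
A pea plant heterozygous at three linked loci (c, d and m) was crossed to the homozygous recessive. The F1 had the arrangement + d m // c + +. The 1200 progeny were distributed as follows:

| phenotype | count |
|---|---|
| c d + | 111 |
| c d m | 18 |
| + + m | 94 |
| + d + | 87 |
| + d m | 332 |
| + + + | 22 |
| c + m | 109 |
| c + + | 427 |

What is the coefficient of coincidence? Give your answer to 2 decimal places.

The two rarest classes, c d m and + + +, are the double crossovers. Comparing them with the parentals, only the c allele has switched, so c is the middle locus and the order is m – c – d.
m–c: (196 + 40)/1200 = 0.1967; c–d: (205 + 40)/1200 = 0.2042.
Expected DCO frequency = 0.1967 × 0.2042 ≈ 0.04017; observed = 40/1200 ≈ 0.03333.
Coefficient of coincidence = 0.03333/0.04017 ≈ 0.83.

0.83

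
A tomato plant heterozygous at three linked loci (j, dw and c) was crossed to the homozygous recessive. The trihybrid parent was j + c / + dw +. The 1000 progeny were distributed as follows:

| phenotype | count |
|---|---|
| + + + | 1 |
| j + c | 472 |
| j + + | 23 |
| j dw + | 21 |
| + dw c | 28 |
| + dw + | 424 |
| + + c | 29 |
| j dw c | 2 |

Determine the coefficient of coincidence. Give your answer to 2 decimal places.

The two rarest classes, j dw c and + + +, are the double crossovers. Comparing them with the parentals, only the dw allele has switched, so dw is the middle locus and the order is c – dw – j.
c–dw: (51 + 3)/1000 = 0.0540; dw–j: (50 + 3)/1000 = 0.0530.
Expected DCO frequency = 0.0540 × 0.0530 ≈ 0.00286; observed = 3/1000 ≈ 0.00300.
Coefficient of coincidence = 0.00300/0.00286 ≈ 1.05.

1.05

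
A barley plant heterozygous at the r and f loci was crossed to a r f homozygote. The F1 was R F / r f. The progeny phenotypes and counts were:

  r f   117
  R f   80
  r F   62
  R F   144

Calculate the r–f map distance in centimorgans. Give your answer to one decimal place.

35.2 centimorgans

The recombinant classes are R f and r F: 80 + 62 = 142.
Recombination frequency = 142/403 = 0.3524 ≈ 35.2%, i.e. 35.2 centimorgans.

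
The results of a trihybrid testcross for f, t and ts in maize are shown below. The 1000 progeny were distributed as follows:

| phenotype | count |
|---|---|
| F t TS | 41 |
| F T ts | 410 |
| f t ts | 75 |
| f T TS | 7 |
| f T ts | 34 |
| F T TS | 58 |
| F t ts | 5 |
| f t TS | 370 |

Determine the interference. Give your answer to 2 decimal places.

0.05

The two most frequent reciprocal classes, F T ts and f t TS, are the parental types, so the F1 was F T ts / f t TS.
The two rarest classes, F t ts and f T TS, are the double crossovers. Comparing them with the parentals, only the t allele has switched, so t is the middle locus and the order is ts – t – f.
ts–t: (133 + 12)/1000 = 0.1450; t–f: (75 + 12)/1000 = 0.0870.
Expected DCO frequency = 0.1450 × 0.0870 ≈ 0.01261; observed = 12/1000 ≈ 0.01200.
Coefficient of coincidence = 0.01200/0.01261 ≈ 0.95; interference = 1 − 0.95 = 0.05.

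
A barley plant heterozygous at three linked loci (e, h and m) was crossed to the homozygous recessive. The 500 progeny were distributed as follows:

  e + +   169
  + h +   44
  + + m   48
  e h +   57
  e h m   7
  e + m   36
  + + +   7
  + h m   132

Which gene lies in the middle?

The two most frequent reciprocal classes, e + + and + h m, are the parental types, so the F1 was e + + / + h m.
The two rarest classes, + + + and e h m, are the double crossovers. Comparing them with the parentals, only the e allele has switched, so e is the middle locus and the order is m – e – h.

e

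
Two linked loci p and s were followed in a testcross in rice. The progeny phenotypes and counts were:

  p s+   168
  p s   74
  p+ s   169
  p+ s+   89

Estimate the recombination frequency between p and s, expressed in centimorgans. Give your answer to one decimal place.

32.6 centimorgans

The two most frequent classes, p+ s (169) and p s+ (168), are the parental types, so the F1 was p+ s / p s+.
The recombinant classes are p+ s+ and p s: 89 + 74 = 163.
Recombination frequency = 163/500 = 0.3260 ≈ 32.6%, i.e. 32.6 centimorgans.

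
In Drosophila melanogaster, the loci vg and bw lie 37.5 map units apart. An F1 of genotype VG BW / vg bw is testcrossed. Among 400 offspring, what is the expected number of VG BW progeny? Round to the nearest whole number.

A map distance of 37.5 map units corresponds to a recombination frequency of 0.375.
The F1 is VG BW / vg bw, so VG BW is a parental gamete class with expected frequency (1 − r)/2 = 0.625/2 = 0.3125.
Expected number = 0.3125 × 400 = 125.00 ≈ 125.

125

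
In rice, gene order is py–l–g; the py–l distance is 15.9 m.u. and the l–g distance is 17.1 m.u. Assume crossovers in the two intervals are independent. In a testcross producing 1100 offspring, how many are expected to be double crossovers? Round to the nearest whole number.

30

Map distances give recombination frequencies of 0.159 and 0.171 for the two intervals.
With no interference, expected double-crossover frequency = 0.159 × 0.171 = 0.02719.
Expected number = 0.02719 × 1100 = 29.91 ≈ 30.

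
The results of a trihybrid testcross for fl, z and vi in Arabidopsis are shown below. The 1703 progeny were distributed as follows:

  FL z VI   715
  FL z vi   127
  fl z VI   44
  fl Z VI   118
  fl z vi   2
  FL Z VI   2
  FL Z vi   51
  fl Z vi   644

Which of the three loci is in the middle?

The two most frequent reciprocal classes, FL z VI and fl Z vi, are the parental types, so the F1 was FL z VI / fl Z vi.
The two rarest classes, FL Z VI and fl z vi, are the double crossovers. Comparing them with the parentals, only the z allele has switched, so z is the middle locus and the order is fl – z – vi.

z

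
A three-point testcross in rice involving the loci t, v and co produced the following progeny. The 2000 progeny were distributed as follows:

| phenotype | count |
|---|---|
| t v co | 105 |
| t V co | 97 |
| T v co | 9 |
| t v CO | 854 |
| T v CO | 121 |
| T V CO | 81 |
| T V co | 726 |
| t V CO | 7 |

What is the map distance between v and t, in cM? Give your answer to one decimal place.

The two most frequent reciprocal classes, T V co and t v CO, are the parental types, so the F1 was T V co / t v CO.
The two rarest classes, T v co and t V CO, are the double crossovers. Comparing them with the parentals, only the v allele has switched, so v is the middle locus and the order is t – v – co.
Crossovers in the t–v interval produce the single-crossover classes t V co and T v CO (97 + 121 = 218) plus the double crossovers (16).
RF(t–v) = (218 + 16) / 2000 = 234/2000 = 0.1170 → 11.7 cM.

11.7 cM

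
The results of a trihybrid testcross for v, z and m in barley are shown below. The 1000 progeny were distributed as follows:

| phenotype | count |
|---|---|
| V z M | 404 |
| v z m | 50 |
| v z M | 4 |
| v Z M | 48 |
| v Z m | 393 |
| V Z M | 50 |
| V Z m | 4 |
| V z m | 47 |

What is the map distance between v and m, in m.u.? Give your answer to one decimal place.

10.3 m.u.

The two most frequent reciprocal classes, v Z m and V z M, are the parental types, so the F1 was v Z m / V z M.
The two rarest classes, V Z m and v z M, are the double crossovers. Comparing them with the parentals, only the v allele has switched, so v is the middle locus and the order is m – v – z.
Crossovers in the m–v interval produce the single-crossover classes v Z M and V z m (48 + 47 = 95) plus the double crossovers (8).
RF(m–v) = (95 + 8) / 1000 = 103/1000 = 0.1030 → 10.3 m.u.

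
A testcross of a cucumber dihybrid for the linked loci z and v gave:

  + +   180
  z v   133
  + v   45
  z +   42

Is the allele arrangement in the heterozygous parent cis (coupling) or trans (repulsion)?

The two most frequent classes are + + (180) and z v (133); these are the parental (non-recombinant) types.
So the F1 carried + + on one chromosome and z v on the other — the recessive alleles are on the same chromosome (cis / coupling).

cis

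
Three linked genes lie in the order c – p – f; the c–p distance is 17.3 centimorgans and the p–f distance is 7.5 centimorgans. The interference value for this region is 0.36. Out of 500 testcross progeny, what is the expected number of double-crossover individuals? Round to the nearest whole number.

4

Map distances give recombination frequencies of 0.173 and 0.075 for the two intervals.
With interference 0.36 (so coincidence = 0.64), expected double-crossover frequency = 0.173 × 0.075 × 0.64 = 0.00830.
Expected number = 0.00830 × 500 = 4.15 ≈ 4.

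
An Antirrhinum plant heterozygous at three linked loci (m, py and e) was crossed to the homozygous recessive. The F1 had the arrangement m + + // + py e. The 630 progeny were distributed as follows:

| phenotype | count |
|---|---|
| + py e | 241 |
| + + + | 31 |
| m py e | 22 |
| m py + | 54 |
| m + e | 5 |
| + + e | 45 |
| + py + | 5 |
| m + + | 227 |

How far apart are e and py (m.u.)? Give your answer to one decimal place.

The two rarest classes, m + e and + py +, are the double crossovers. Comparing them with the parentals, only the e allele has switched, so e is the middle locus and the order is py – e – m.
Crossovers in the py–e interval produce the single-crossover classes m py + and + + e (54 + 45 = 99) plus the double crossovers (10).
RF(py–e) = (99 + 10) / 630 = 109/630 = 0.1730 → 17.3 m.u.

17.3 m.u.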